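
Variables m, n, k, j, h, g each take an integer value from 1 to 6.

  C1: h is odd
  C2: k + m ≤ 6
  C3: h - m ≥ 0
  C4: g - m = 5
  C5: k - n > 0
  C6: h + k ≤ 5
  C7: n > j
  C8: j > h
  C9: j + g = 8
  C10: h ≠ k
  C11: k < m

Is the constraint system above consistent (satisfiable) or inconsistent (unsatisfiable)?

Constraints 3, 5, 7, 8, and 11 give j < n, n < k, k < m, m ≤ h, h < j. Chaining: j < n < k < m ≤ h < j, which forces j < j — impossible.

Unsatisfiable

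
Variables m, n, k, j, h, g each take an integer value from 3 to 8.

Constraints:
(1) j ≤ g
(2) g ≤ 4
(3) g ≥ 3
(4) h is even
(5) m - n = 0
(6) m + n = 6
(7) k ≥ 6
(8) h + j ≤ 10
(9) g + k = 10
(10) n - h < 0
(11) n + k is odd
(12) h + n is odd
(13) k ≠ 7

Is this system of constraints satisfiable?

Satisfiable

One satisfying assignment is m = 3, n = 3, k = 6, j = 3, h = 4, g = 4.
For the less obvious constraints — constraint 5: m - n = 0; constraint 6: m + n = 6 — and the others hold by inspection.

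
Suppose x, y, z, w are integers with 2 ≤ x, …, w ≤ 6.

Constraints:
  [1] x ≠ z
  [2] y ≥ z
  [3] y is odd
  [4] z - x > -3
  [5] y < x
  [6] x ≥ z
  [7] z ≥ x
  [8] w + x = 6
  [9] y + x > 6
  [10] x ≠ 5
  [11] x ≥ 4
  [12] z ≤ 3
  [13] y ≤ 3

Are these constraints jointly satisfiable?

From constraints 7 and 11: z ≥ x and x ≥ 4, so z ≥ 4. From constraints 2 and 13: z ≤ y and y ≤ 3, so z ≤ 3. But 3 < 4, so no value of z works.

Unsatisfiable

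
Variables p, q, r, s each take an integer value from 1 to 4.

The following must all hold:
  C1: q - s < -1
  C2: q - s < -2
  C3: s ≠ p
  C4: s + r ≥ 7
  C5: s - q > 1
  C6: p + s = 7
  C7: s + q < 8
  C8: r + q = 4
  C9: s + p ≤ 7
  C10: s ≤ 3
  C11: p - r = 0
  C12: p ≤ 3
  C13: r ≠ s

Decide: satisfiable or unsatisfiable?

From constraint 12: p ≤ 3. From constraint 10: s ≤ 3. Hence p + s ≤ 6. But constraint 6 requires p + s = 7, and 7 > 6. Contradiction.

Unsatisfiable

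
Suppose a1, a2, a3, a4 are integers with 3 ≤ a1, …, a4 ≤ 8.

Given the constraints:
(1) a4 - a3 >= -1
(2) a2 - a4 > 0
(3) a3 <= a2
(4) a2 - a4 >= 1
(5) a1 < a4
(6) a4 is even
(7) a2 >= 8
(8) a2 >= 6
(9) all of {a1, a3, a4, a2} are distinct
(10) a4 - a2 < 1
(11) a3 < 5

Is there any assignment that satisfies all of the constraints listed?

Take a1 = 3, a2 = 8, a3 = 4, a4 = 6. Then constraint 1: a4 - a3 = 2; constraint 2: a2 - a4 = 2, and every other listed constraint is also met.

Satisfiable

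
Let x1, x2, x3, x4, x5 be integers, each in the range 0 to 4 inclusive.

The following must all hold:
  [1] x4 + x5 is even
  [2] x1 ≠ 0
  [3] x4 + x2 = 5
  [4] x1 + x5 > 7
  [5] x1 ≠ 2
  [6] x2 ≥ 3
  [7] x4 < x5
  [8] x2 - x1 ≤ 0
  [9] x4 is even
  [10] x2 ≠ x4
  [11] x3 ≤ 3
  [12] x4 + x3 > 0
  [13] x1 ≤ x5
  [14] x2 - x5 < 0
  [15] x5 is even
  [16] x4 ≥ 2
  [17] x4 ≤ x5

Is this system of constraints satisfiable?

The assignment x1 = 4, x2 = 3, x3 = 1, x4 = 2, x5 = 4 works:
  constraint 3 holds since x4 + x2 = 5.
  constraint 4 holds since x1 + x5 = 8.
  constraint 8 holds since x2 - x1 = -1.
The rest check out directly.

Satisfiable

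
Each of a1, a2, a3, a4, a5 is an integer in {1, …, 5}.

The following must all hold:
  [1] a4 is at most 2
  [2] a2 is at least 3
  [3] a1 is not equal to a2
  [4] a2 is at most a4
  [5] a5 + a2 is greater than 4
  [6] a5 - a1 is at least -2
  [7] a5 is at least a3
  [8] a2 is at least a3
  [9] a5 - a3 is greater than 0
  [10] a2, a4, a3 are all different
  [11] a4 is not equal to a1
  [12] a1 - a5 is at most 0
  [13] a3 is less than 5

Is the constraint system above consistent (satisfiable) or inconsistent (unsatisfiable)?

Unsatisfiable

From constraint 2: a2 ≥ 3. From constraints 1 and 4: a2 ≤ a4 and a4 ≤ 2, so a2 ≤ 2. But 2 < 3, so no value of a2 works.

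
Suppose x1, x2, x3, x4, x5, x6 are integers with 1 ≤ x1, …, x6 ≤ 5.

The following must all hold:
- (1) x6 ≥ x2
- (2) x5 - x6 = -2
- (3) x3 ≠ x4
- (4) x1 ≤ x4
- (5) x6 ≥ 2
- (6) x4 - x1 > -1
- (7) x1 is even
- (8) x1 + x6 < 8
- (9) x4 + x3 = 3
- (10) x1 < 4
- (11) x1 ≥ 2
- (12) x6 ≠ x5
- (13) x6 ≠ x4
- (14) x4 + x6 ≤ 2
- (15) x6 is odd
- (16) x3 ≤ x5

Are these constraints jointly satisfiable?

From constraints 4 and 11: x4 ≥ x1 ≥ 2. From constraint 5: x6 ≥ 2. Hence x4 + x6 ≥ 4. But constraint 14 requires x4 + x6 ≤ 2, and 2 < 4. Contradiction.

Unsatisfiable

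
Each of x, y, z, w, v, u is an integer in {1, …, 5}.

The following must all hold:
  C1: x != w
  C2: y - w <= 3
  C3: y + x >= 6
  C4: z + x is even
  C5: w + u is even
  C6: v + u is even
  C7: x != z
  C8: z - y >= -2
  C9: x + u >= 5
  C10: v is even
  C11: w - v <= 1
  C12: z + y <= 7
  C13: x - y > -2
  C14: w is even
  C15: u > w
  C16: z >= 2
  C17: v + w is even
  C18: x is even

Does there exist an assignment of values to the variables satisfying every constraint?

The assignment x = 4, y = 3, z = 2, w = 2, v = 2, u = 4 works:
  constraint 2 holds since y - w = 1.
  constraint 3 holds since y + x = 7.
The rest check out directly.

Satisfiable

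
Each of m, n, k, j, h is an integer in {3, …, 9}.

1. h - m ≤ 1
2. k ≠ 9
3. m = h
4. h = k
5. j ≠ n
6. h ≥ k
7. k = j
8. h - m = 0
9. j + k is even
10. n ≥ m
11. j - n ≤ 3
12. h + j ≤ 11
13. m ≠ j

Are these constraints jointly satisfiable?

From constraints 3, 4, and 7, m = h = k = j, so m = j. But constraint 13 says m ≠ j. Contradiction.

Unsatisfiable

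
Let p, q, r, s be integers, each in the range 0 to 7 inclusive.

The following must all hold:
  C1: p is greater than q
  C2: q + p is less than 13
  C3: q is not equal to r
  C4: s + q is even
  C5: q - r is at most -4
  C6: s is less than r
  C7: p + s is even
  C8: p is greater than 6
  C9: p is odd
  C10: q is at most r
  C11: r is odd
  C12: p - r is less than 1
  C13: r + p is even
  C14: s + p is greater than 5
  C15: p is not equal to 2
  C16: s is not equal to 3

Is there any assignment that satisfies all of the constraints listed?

Satisfiable

Take p = 7, q = 3, r = 7, s = 1. Then constraint 2: q + p = 10; constraint 5: q - r = -4; constraint 12: p - r = 0, and every other listed constraint is also met.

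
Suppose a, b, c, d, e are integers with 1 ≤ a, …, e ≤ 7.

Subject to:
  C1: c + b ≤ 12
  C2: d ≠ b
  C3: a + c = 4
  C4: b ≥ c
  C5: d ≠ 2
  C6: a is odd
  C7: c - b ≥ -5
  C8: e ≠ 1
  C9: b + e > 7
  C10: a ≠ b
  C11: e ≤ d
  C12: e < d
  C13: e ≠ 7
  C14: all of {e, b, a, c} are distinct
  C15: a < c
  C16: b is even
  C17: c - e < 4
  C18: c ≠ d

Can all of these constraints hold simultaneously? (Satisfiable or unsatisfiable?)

Satisfiable

Take a = 1, b = 6, c = 3, d = 7, e = 2. Then constraint 1: c + b = 9; constraint 3: a + c = 4; constraint 7: c - b = -3, and every other listed constraint is also met.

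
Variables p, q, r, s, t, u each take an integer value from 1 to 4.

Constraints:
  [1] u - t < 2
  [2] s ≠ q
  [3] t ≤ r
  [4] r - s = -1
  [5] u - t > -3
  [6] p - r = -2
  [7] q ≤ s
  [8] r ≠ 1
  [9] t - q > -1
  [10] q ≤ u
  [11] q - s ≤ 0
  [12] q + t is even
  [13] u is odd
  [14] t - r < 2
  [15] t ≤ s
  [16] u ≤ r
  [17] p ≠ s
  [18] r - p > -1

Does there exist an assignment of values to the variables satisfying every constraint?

Satisfiable

The assignment p = 1, q = 1, r = 3, s = 4, t = 3, u = 3 works:
  constraint 1 holds since u - t = 0.
  constraint 4 holds since r - s = -1.
  constraint 5 holds since u - t = 0.
The rest check out directly.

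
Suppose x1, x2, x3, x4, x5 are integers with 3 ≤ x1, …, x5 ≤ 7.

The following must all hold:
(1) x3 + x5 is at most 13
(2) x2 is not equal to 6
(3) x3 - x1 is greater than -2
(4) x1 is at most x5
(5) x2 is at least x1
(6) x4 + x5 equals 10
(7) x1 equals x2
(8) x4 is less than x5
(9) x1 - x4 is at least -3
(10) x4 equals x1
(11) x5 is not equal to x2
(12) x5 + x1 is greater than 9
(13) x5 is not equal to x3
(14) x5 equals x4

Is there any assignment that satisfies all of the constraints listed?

Unsatisfiable

From constraints 7, 10, and 14, x5 = x4 = x1 = x2, so x5 = x2. But constraint 11 says x5 ≠ x2. Contradiction.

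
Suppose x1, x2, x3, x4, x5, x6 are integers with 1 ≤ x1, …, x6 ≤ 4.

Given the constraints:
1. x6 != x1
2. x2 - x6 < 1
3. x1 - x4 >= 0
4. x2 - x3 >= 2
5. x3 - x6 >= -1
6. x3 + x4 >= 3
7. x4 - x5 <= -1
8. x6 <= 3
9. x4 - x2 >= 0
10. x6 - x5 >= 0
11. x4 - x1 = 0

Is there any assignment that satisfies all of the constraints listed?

Constraints 4, 5, 7, 9, and 10 give x4 − x2 ≥ 0, x2 − x3 ≥ 2, x3 − x6 ≥ -1, x6 − x5 ≥ 0, x5 − x4 ≥ 1.
Adding all 5 inequalities: the left sides telescope to 0, and the right sides sum to 0 + 2 + (-1) + 0 + 1 = 2. So 0 ≥ 2, which is false.

Unsatisfiable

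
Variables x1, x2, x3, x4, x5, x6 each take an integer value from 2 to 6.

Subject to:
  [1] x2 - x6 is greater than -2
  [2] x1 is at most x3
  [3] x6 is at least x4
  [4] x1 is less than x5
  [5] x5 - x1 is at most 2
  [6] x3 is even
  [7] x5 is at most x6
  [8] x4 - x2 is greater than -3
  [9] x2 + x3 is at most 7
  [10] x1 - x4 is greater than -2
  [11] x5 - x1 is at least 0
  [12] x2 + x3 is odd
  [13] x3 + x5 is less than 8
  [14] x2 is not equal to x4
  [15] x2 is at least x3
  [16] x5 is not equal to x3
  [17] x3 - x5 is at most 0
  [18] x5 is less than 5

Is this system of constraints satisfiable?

Setting (x1, x2, x3, x4, x5, x6) = (2, 3, 2, 2, 3, 4) satisfies everything: constraint 1: x2 - x6 = -1; constraint 5: x5 - x1 = 1, and the others follow.

Satisfiable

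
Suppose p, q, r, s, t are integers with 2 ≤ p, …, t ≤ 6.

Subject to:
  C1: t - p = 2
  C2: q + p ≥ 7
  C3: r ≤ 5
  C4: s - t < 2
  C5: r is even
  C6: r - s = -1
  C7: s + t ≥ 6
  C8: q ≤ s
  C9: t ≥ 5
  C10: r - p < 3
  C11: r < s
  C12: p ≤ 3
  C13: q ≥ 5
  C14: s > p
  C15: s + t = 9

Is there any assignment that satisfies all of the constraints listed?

From constraints 8 and 13: s ≥ q ≥ 5. From constraint 9: t ≥ 5. Hence s + t ≥ 10. But constraint 15 requires s + t = 9, and 9 < 10. Contradiction.

Unsatisfiable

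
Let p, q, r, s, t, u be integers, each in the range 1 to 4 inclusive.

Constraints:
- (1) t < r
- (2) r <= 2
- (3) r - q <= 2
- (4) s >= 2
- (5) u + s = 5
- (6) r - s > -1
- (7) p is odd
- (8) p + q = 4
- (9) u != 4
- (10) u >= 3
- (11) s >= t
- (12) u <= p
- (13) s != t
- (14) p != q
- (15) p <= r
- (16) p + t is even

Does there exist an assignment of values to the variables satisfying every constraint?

From constraints 10 and 12: p ≥ u and u ≥ 3, so p ≥ 3. From constraints 2 and 15: p ≤ r and r ≤ 2, so p ≤ 2. But 2 < 3, so no value of p works.

Unsatisfiable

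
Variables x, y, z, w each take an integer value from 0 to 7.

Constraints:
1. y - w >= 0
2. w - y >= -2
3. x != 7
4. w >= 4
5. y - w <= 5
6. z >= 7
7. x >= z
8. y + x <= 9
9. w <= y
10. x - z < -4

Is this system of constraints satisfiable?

From constraints 4 and 9: y ≥ w ≥ 4. From constraints 6 and 7: x ≥ z ≥ 7. Hence y + x ≥ 11. But constraint 8 requires y + x ≤ 9, and 9 < 11. Contradiction.

Unsatisfiable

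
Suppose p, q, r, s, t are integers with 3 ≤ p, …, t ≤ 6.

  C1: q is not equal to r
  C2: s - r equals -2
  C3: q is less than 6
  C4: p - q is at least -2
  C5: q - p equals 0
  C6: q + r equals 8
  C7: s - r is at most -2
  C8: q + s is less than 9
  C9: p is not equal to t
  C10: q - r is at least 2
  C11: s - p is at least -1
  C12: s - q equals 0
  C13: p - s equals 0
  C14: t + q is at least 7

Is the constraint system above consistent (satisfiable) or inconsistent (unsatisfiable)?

Unsatisfiable

Constraints 4, 7, 10, and 11 give r − s ≥ 2, s − p ≥ -1, p − q ≥ -2, q − r ≥ 2.
Adding all 4 inequalities: the left sides telescope to 0, and the right sides sum to 2 + (-1) + (-2) + 2 = 1. So 0 ≥ 1, which is false.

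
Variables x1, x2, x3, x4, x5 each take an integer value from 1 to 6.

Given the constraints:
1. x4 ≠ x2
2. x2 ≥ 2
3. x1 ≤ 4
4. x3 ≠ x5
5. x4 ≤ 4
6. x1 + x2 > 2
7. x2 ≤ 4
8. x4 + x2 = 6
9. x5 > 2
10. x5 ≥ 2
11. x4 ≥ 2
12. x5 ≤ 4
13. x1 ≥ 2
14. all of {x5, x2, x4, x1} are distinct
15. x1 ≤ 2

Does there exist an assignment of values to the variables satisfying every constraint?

Unsatisfiable

Constraints 2, 3, 5, 7, 10, 11, 12, and 13 confine each of x5, x2, x4, x1 to the 3 values {2, …, 4}.
Constraint 14 requires all 4 of them to be distinct, but only 3 values are available — impossible by the pigeonhole principle.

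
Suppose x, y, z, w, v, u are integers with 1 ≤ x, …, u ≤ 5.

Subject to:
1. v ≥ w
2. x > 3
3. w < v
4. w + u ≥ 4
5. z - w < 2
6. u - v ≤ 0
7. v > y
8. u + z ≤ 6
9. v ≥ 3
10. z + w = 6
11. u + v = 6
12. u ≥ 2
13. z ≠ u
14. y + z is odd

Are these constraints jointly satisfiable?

Satisfiable

The assignment x = 4, y = 2, z = 3, w = 3, v = 4, u = 2 works:
  constraint 4 holds since w + u = 5.
  constraint 5 holds since z - w = 0.
The rest check out directly.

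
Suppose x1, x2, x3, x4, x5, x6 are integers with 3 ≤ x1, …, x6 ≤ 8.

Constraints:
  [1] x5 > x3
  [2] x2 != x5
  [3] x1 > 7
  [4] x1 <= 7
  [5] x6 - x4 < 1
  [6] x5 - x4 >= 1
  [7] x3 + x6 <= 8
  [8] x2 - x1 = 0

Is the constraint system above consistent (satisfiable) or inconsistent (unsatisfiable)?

From constraint 3: x1 ≥ 8. From constraint 4: x1 ≤ 7. But 7 < 8, so no value of x1 works.

Unsatisfiable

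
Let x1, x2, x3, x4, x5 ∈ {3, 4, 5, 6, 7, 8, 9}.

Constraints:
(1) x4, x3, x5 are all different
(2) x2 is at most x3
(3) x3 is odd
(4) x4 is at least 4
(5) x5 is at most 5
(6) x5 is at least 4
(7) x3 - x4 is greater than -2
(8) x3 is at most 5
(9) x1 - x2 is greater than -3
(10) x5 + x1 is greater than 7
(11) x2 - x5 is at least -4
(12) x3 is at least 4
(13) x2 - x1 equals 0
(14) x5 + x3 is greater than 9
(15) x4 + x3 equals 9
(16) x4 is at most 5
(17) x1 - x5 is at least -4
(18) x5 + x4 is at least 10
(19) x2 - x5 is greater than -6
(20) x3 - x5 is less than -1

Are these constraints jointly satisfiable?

Constraints 4, 5, 6, 8, 12, and 16 confine each of x4, x3, x5 to the 2 values {4, 5}.
Constraint 1 requires all 3 of them to be distinct, but only 2 values are available — impossible by the pigeonhole principle.

Unsatisfiable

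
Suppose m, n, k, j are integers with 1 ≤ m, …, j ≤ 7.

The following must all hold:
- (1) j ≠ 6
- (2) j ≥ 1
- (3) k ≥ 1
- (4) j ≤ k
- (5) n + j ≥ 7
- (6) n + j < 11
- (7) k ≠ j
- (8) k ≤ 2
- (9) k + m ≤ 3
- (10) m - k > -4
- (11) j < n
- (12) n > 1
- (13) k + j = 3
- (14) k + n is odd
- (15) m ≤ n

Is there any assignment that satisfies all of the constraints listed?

Satisfiable

The assignment m = 1, n = 7, k = 2, j = 1 works:
  constraint 5 holds since n + j = 8.
  constraint 6 holds since n + j = 8.
The rest check out directly.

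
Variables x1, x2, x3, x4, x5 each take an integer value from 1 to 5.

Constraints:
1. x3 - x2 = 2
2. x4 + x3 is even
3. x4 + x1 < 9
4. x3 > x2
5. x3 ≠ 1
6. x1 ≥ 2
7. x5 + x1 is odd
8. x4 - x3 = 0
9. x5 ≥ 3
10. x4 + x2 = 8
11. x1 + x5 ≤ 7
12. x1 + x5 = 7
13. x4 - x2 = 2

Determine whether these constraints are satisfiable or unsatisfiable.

Satisfiable

The assignment x1 = 3, x2 = 3, x3 = 5, x4 = 5, x5 = 4 works:
  constraint 1 holds since x3 - x2 = 2.
  constraint 3 holds since x4 + x1 = 8.
The rest check out directly.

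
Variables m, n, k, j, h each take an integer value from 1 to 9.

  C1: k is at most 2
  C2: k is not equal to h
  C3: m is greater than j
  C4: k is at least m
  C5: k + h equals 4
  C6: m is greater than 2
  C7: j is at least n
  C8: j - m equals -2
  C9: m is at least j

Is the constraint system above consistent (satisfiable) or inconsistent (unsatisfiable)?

From constraint 6: m ≥ 3. From constraints 1 and 4: m ≤ k and k ≤ 2, so m ≤ 2. But 2 < 3, so no value of m works.

Unsatisfiable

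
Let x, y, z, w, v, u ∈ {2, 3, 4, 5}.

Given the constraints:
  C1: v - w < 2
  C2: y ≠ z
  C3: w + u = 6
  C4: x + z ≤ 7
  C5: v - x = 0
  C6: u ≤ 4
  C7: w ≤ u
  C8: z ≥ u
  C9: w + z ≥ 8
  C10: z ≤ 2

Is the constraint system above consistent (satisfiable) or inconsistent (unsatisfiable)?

Unsatisfiable

From constraints 6 and 7: w ≤ u ≤ 4. From constraint 10: z ≤ 2. Hence w + z ≤ 6. But constraint 9 requires w + z ≥ 8, and 8 > 6. Contradiction.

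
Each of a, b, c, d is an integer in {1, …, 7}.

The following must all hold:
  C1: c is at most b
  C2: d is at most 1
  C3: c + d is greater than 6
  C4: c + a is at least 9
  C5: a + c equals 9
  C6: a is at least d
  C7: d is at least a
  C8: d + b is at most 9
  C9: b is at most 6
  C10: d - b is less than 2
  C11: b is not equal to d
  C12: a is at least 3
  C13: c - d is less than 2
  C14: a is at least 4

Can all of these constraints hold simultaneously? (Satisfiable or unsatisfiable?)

From constraints 1 and 9: c ≤ b ≤ 6. From constraints 2 and 7: a ≤ d ≤ 1. Hence c + a ≤ 7. But constraint 4 requires c + a ≥ 9, and 9 > 7. Contradiction.

Unsatisfiable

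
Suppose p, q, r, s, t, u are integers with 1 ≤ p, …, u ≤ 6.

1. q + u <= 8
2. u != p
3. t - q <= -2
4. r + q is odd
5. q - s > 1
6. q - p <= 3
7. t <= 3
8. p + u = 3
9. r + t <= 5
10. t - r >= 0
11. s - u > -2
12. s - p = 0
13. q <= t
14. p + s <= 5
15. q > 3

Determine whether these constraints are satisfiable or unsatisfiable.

Unsatisfiable

From constraint 15: q ≥ 4. From constraints 7 and 13: q ≤ t and t ≤ 3, so q ≤ 3. But 3 < 4, so no value of q works.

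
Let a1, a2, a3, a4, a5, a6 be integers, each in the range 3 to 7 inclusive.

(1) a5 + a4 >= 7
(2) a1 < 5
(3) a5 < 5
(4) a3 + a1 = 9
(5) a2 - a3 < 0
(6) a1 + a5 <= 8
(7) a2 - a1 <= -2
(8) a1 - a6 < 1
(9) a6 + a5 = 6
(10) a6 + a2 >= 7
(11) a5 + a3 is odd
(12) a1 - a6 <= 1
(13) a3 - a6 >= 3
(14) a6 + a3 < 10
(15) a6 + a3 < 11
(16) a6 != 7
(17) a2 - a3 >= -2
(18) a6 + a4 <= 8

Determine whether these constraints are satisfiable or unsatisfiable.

Unsatisfiable

Constraints 7, 12, 13, and 17 give a3 − a6 ≥ 3, a6 − a1 ≥ -1, a1 − a2 ≥ 2, a2 − a3 ≥ -2.
Adding all 4 inequalities: the left sides telescope to 0, and the right sides sum to 3 + (-1) + 2 + (-2) = 2. So 0 ≥ 2, which is false.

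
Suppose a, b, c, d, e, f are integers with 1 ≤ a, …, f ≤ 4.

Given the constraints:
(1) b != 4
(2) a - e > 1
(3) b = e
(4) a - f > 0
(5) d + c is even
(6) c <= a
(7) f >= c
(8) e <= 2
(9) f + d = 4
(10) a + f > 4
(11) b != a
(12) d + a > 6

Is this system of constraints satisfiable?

Satisfiable

One satisfying assignment is a = 4, b = 2, c = 1, d = 3, e = 2, f = 1.
For the less obvious constraints — constraint 2: a - e = 2; constraint 4: a - f = 3 — and the others hold by inspection.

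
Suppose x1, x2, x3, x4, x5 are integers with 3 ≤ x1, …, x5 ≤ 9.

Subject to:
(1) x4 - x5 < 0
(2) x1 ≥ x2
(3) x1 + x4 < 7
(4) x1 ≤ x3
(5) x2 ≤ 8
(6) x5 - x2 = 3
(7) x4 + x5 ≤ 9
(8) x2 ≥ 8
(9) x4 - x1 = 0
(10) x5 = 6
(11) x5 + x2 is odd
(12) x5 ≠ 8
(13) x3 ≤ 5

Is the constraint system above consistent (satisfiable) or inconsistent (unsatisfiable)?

From constraints 2 and 8: x1 ≥ x2 and x2 ≥ 8, so x1 ≥ 8. From constraints 4 and 13: x1 ≤ x3 and x3 ≤ 5, so x1 ≤ 5. But 5 < 8, so no value of x1 works.

Unsatisfiable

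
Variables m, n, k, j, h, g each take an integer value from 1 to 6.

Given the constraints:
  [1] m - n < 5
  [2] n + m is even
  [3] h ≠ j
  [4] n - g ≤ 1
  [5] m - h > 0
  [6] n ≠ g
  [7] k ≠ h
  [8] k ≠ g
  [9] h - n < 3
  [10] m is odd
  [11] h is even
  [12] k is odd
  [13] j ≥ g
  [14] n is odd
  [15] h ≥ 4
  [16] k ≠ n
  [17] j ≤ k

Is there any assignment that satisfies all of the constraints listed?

One satisfying assignment is m = 5, n = 3, k = 5, j = 5, h = 4, g = 2.
For the less obvious constraints — constraint 1: m - n = 2; constraint 4: n - g = 1 — and the others hold by inspection.

Satisfiable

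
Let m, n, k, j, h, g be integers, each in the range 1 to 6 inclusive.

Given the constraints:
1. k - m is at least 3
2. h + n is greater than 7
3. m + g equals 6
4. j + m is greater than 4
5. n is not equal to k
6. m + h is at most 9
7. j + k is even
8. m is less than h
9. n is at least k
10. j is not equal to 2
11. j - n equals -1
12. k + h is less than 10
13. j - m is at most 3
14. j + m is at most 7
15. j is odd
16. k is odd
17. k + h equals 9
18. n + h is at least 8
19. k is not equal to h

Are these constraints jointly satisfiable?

Take m = 2, n = 6, k = 5, j = 5, h = 4, g = 4. Then constraint 1: k - m = 3; constraint 2: h + n = 10; constraint 3: m + g = 6, and every other listed constraint is also met.

Satisfiable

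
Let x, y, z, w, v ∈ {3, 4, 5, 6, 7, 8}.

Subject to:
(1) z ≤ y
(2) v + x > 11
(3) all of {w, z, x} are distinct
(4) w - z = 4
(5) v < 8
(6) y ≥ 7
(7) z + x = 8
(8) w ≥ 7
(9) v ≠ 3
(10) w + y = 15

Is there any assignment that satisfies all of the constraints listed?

Satisfiable

Take x = 5, y = 8, z = 3, w = 7, v = 7. Then constraint 2: v + x = 12; constraint 4: w - z = 4; constraint 7: z + x = 8, and every other listed constraint is also met.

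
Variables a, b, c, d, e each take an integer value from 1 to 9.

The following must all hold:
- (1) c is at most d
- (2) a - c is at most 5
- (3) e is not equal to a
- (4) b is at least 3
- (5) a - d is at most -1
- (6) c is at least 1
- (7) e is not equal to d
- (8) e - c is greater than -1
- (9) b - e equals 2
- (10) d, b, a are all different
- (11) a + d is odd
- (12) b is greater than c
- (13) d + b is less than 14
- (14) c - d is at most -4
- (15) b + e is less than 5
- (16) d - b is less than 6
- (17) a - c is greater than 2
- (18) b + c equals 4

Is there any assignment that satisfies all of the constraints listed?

Try a = 5, b = 3, c = 1, d = 8, e = 1.
Check constraint 2: a - c = 4; constraint 5: a - d = -3; constraint 8: e - c = 0. The remaining constraints are straightforward to verify.

Satisfiable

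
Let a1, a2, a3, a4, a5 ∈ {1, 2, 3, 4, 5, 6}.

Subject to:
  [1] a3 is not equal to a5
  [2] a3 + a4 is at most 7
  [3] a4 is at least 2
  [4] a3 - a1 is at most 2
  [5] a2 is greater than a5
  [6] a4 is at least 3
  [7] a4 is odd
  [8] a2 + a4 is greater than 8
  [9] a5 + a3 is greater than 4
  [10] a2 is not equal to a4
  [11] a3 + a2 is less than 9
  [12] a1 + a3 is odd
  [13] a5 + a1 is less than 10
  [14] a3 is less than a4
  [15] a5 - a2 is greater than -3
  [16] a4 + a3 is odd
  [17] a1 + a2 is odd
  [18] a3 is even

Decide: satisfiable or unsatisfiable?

Setting (a1, a2, a3, a4, a5) = (3, 6, 2, 5, 5) satisfies everything: constraint 2: a3 + a4 = 7; constraint 4: a3 - a1 = -1; constraint 8: a2 + a4 = 11, and the others follow.

Satisfiable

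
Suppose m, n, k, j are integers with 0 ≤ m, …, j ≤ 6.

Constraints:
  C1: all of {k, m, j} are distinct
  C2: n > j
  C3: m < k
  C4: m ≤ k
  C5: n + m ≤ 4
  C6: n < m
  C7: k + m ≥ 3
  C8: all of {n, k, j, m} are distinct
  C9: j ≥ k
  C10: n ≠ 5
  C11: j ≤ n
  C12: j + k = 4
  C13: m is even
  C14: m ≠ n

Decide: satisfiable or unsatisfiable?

Constraints 2, 4, 6, and 9 give n < m, m ≤ k, k ≤ j, j < n. Chaining: n < m ≤ k ≤ j < n, which forces n < n — impossible.

Unsatisfiable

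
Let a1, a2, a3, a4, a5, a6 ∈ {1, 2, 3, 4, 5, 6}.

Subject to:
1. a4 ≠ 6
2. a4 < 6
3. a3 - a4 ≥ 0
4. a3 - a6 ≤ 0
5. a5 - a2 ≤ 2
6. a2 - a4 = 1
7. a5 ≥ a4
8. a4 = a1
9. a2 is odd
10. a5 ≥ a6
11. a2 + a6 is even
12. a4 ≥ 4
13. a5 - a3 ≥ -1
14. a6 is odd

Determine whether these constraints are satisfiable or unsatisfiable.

Satisfiable

Setting (a1, a2, a3, a4, a5, a6) = (4, 5, 4, 4, 6, 5) satisfies everything: constraint 3: a3 - a4 = 0; constraint 4: a3 - a6 = -1; constraint 5: a5 - a2 = 1, and the others follow.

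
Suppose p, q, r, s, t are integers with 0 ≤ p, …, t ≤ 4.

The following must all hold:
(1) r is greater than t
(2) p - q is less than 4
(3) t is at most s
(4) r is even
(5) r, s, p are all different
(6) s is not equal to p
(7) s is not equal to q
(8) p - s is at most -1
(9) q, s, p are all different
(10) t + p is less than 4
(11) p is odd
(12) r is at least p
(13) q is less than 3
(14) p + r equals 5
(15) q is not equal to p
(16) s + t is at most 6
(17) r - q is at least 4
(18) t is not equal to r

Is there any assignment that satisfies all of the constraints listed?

Satisfiable

The assignment p = 1, q = 0, r = 4, s = 2, t = 1 works:
  constraint 2 holds since p - q = 1.
  constraint 8 holds since p - s = -1.
The rest check out directly.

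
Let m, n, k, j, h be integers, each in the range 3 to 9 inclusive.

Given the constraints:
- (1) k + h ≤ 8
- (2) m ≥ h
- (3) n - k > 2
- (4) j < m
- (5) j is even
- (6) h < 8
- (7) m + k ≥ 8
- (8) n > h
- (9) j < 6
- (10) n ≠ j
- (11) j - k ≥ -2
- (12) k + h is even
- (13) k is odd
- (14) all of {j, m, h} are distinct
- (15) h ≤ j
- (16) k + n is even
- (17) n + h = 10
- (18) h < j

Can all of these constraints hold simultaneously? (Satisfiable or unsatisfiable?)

The assignment m = 7, n = 7, k = 3, j = 4, h = 3 works:
  constraint 1 holds since k + h = 6.
  constraint 3 holds since n - k = 4.
The rest check out directly.

Satisfiable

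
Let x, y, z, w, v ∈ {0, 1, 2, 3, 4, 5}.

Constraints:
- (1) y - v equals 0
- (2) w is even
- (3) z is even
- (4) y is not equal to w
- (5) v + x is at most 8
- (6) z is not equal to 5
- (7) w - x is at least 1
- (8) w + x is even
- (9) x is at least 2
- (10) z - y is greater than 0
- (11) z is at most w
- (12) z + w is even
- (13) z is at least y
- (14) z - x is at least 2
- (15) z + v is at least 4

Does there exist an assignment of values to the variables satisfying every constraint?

The assignment x = 2, y = 3, z = 4, w = 4, v = 3 works:
  constraint 1 holds since y - v = 0.
  constraint 5 holds since v + x = 5.
  constraint 7 holds since w - x = 2.
The rest check out directly.

Satisfiable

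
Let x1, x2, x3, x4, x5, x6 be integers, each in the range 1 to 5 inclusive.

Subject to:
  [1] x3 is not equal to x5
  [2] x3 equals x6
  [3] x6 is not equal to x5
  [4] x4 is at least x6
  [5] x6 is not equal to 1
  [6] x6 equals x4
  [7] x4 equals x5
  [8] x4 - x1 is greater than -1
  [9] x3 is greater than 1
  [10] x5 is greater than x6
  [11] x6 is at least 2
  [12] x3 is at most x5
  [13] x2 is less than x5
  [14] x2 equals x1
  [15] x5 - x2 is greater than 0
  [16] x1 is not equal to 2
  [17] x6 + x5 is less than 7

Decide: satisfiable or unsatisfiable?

From constraints 2, 6, and 7, x3 = x6 = x4 = x5, so x3 = x5. But constraint 1 says x3 ≠ x5. Contradiction.

Unsatisfiable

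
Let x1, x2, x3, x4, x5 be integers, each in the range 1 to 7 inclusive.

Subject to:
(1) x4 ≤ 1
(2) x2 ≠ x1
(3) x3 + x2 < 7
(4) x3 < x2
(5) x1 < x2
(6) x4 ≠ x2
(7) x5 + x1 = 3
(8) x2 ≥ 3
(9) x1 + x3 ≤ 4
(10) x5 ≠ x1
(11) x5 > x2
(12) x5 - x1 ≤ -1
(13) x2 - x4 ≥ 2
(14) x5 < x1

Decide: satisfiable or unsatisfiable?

Unsatisfiable

Constraints 5, 11, and 12 give x2 < x5, x5 < x1, x1 < x2. Chaining: x2 < x5 < x1 < x2, which forces x2 < x2 — impossible.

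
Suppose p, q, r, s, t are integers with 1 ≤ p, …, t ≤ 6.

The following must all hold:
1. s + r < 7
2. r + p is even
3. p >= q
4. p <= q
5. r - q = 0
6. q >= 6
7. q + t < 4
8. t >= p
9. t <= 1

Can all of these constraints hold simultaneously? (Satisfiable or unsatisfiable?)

From constraints 3 and 6: p ≥ q and q ≥ 6, so p ≥ 6. From constraints 8 and 9: p ≤ t and t ≤ 1, so p ≤ 1. But 1 < 6, so no value of p works.

Unsatisfiable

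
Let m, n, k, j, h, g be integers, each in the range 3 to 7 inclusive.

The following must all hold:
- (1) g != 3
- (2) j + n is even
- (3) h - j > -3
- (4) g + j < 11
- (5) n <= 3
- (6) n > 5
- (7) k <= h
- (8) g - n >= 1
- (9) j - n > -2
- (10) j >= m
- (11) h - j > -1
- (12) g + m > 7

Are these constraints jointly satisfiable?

From constraint 6: n ≥ 6. From constraint 5: n ≤ 3. But 3 < 6, so no value of n works.

Unsatisfiable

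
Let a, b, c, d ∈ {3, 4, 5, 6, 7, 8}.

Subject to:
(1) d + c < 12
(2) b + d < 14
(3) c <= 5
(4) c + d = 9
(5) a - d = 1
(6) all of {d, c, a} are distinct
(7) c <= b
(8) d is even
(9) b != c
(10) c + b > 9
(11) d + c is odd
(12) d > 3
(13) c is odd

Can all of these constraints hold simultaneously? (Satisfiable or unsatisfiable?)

Satisfiable

One satisfying assignment is a = 7, b = 7, c = 3, d = 6.
For the less obvious constraints — constraint 1: d + c = 9; constraint 2: b + d = 13 — and the others hold by inspection.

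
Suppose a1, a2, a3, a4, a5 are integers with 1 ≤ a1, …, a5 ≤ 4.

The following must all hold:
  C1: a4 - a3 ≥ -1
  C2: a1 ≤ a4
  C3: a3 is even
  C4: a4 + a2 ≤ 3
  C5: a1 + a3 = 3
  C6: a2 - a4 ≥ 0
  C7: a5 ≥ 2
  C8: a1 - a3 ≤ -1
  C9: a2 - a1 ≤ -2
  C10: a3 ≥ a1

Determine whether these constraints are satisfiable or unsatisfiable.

Unsatisfiable

Constraints 1, 6, 8, and 9 give a1 − a2 ≥ 2, a2 − a4 ≥ 0, a4 − a3 ≥ -1, a3 − a1 ≥ 1.
Adding all 4 inequalities: the left sides telescope to 0, and the right sides sum to 2 + 0 + (-1) + 1 = 2. So 0 ≥ 2, which is false.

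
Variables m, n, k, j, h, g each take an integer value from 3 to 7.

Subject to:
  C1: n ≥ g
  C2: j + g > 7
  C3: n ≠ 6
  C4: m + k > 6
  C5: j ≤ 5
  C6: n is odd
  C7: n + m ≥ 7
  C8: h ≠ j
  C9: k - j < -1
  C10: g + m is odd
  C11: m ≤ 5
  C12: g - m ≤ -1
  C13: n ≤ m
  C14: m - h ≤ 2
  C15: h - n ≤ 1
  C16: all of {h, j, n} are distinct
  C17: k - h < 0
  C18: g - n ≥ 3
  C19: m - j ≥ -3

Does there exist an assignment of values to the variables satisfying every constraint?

Unsatisfiable

Constraints 12, 14, 15, and 18 give n − h ≥ -1, h − m ≥ -2, m − g ≥ 1, g − n ≥ 3.
Adding all 4 inequalities: the left sides telescope to 0, and the right sides sum to (-1) + (-2) + 1 + 3 = 1. So 0 ≥ 1, which is false.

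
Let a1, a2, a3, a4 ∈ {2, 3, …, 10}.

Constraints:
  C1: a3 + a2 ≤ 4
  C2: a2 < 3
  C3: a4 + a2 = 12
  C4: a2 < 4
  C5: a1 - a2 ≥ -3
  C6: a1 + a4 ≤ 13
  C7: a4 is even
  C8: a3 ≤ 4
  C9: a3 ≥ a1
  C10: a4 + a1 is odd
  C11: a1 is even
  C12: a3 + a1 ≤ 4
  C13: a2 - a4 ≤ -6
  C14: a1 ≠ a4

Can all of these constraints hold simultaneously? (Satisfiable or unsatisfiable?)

Constraint 7 makes a4 even and constraint 11 makes a1 even, so a4 + a1 must be even. Constraint 10 says a4 + a1 is odd — contradiction.

Unsatisfiable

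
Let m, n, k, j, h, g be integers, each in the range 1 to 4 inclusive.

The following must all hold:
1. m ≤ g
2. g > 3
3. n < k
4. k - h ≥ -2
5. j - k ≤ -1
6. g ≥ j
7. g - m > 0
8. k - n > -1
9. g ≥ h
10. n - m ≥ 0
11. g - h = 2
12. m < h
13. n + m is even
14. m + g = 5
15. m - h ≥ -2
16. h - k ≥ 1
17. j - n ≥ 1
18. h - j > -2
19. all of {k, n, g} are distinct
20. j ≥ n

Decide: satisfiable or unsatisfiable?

Constraints 5, 10, 15, 16, and 17 give m − h ≥ -2, h − k ≥ 1, k − j ≥ 1, j − n ≥ 1, n − m ≥ 0.
Adding all 5 inequalities: the left sides telescope to 0, and the right sides sum to (-2) + 1 + 1 + 1 + 0 = 1. So 0 ≥ 1, which is false.

Unsatisfiable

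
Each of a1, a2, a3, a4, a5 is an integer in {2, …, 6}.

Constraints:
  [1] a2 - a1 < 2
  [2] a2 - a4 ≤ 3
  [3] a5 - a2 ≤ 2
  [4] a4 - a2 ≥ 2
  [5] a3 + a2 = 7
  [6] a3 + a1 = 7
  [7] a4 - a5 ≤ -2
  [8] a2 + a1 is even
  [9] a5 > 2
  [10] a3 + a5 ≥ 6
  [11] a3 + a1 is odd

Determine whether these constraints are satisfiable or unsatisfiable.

Unsatisfiable

Constraints 3, 4, and 7 give a5 − a4 ≥ 2, a4 − a2 ≥ 2, a2 − a5 ≥ -2.
Adding all 3 inequalities: the left sides telescope to 0, and the right sides sum to 2 + 2 + (-2) = 2. So 0 ≥ 2, which is false.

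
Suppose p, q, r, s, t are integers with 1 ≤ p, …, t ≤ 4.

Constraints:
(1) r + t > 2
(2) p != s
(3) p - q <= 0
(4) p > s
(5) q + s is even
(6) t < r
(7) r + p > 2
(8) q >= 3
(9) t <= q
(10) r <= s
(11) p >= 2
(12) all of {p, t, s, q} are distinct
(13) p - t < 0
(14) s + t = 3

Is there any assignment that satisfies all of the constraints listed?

Unsatisfiable

Constraints 4, 6, 10, and 13 give s < p, p < t, t < r, r ≤ s. Chaining: s < p < t < r ≤ s, which forces s < s — impossible.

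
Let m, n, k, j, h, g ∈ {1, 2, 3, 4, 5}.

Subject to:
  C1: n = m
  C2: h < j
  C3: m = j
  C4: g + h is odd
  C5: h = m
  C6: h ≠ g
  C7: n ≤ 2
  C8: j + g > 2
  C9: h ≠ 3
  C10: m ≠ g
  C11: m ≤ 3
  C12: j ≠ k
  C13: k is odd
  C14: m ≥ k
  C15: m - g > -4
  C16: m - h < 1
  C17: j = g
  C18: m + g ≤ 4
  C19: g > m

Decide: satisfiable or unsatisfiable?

From constraints 3, 5, and 17, h = m = j = g, so h = g. But constraint 6 says h ≠ g. Contradiction.

Unsatisfiable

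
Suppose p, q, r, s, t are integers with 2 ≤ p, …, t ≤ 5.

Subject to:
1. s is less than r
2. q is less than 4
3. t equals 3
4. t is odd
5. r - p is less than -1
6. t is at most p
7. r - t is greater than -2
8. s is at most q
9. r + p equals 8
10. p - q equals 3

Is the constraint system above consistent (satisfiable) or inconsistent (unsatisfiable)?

Satisfiable

Try p = 5, q = 2, r = 3, s = 2, t = 3.
Check constraint 5: r - p = -2; constraint 7: r - t = 0. The remaining constraints are straightforward to verify.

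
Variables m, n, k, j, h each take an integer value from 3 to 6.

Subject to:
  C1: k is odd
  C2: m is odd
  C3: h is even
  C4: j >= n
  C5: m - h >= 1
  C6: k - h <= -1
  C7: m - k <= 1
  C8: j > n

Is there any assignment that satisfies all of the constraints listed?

Unsatisfiable

Constraints 5, 6, and 7 give h − k ≥ 1, k − m ≥ -1, m − h ≥ 1.
Adding all 3 inequalities: the left sides telescope to 0, and the right sides sum to 1 + (-1) + 1 = 1. So 0 ≥ 1, which is false.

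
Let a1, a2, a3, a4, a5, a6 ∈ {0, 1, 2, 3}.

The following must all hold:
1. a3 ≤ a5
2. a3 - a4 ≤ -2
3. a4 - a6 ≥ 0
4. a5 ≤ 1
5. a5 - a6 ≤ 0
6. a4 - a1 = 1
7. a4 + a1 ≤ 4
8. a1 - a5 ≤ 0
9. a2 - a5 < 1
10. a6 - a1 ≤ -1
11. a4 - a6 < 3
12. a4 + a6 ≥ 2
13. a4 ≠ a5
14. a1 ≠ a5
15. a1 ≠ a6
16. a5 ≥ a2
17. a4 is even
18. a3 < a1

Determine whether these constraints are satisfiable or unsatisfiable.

Constraints 5, 8, and 10 give a5 − a1 ≥ 0, a1 − a6 ≥ 1, a6 − a5 ≥ 0.
Adding all 3 inequalities: the left sides telescope to 0, and the right sides sum to 0 + 1 + 0 = 1. So 0 ≥ 1, which is false.

Unsatisfiable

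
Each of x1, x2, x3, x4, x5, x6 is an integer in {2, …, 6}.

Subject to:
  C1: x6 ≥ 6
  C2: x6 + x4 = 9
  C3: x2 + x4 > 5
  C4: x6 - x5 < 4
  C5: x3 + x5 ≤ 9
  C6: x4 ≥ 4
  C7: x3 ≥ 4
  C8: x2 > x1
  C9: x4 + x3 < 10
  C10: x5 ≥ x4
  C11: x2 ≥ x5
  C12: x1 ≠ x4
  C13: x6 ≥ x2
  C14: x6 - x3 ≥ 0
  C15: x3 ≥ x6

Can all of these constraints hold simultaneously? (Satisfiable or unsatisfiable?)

From constraints 1 and 15: x3 ≥ x6 ≥ 6. From constraints 6 and 10: x5 ≥ x4 ≥ 4. Hence x3 + x5 ≥ 10. But constraint 5 requires x3 + x5 ≤ 9, and 9 < 10. Contradiction.

Unsatisfiable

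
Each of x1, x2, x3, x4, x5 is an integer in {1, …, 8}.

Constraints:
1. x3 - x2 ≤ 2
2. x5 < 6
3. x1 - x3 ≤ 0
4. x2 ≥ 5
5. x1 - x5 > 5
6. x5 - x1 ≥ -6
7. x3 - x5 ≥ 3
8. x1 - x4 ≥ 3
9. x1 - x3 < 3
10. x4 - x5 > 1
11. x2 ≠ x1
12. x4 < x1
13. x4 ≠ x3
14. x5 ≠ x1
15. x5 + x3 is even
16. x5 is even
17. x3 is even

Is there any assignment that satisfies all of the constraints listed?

Try x1 = 8, x2 = 7, x3 = 8, x4 = 5, x5 = 2.
Check constraint 1: x3 - x2 = 1; constraint 3: x1 - x3 = 0; constraint 5: x1 - x5 = 6. The remaining constraints are straightforward to verify.

Satisfiable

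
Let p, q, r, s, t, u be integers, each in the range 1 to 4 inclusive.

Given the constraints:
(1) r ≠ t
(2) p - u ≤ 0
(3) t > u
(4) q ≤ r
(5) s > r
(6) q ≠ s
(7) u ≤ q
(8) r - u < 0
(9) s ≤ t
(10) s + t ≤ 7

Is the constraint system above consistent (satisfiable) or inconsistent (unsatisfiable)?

Constraints 4, 7, and 8 give u ≤ q, q ≤ r, r < u. Chaining: u ≤ q ≤ r < u, which forces u < u — impossible.

Unsatisfiable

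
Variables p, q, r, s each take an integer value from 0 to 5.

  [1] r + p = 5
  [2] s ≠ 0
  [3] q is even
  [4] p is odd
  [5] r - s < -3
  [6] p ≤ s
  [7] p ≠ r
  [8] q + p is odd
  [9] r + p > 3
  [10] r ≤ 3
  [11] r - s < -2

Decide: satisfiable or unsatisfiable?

The assignment p = 5, q = 0, r = 0, s = 5 works:
  constraint 1 holds since r + p = 5.
  constraint 5 holds since r - s = -5.
The rest check out directly.

Satisfiable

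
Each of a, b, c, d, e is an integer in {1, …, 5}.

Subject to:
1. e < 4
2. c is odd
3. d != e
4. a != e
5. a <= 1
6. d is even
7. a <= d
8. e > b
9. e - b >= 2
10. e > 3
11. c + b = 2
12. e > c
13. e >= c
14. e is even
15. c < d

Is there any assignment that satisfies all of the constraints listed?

Unsatisfiable

From constraint 10: e ≥ 4. From constraint 1: e ≤ 3. But 3 < 4, so no value of e works.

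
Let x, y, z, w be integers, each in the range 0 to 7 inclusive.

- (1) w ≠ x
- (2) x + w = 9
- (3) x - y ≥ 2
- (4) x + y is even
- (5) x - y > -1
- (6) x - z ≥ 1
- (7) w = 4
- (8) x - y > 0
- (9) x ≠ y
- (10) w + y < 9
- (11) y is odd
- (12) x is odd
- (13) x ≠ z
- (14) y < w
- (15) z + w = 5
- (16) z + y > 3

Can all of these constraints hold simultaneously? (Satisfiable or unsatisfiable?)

Setting (x, y, z, w) = (5, 3, 1, 4) satisfies everything: constraint 2: x + w = 9; constraint 3: x - y = 2; constraint 5: x - y = 2, and the others follow.

Satisfiable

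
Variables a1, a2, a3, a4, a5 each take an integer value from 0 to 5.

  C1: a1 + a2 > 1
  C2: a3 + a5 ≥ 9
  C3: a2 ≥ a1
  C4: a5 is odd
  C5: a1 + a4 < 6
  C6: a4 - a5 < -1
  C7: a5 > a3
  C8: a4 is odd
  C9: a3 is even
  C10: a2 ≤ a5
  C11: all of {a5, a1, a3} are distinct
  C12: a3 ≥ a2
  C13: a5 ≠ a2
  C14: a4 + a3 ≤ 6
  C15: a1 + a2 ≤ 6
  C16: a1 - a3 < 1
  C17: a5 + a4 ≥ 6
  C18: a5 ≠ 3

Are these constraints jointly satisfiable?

Take a1 = 2, a2 = 2, a3 = 4, a4 = 1, a5 = 5. Then constraint 1: a1 + a2 = 4; constraint 2: a3 + a5 = 9, and every other listed constraint is also met.

Satisfiable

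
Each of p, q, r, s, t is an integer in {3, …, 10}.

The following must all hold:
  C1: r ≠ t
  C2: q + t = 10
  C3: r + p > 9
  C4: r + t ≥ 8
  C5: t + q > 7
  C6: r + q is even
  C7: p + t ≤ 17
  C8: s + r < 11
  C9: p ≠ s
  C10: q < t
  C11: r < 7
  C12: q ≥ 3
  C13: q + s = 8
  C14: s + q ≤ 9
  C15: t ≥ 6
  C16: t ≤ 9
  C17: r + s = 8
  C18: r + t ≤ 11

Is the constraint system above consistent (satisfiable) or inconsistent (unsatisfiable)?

One satisfying assignment is p = 9, q = 3, r = 3, s = 5, t = 7.
For the less obvious constraints — constraint 2: q + t = 10; constraint 3: r + p = 12 — and the others hold by inspection.

Satisfiable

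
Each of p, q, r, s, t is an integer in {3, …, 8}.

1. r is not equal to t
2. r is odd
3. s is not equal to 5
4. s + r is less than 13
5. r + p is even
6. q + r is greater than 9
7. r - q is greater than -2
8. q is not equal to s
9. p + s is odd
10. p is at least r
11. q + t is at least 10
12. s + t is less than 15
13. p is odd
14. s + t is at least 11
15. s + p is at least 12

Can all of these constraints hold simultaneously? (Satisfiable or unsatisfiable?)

Setting (p, q, r, s, t) = (7, 5, 5, 6, 6) satisfies everything: constraint 4: s + r = 11; constraint 6: q + r = 10, and the others follow.

Satisfiable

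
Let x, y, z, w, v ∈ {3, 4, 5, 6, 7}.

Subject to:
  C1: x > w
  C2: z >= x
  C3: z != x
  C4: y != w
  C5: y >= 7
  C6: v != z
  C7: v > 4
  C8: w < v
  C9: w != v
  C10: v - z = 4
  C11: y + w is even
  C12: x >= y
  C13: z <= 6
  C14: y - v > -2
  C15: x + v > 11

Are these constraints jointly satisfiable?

Unsatisfiable

From constraints 5 and 12: x ≥ y and y ≥ 7, so x ≥ 7. From constraints 2 and 13: x ≤ z and z ≤ 6, so x ≤ 6. But 6 < 7, so no value of x works.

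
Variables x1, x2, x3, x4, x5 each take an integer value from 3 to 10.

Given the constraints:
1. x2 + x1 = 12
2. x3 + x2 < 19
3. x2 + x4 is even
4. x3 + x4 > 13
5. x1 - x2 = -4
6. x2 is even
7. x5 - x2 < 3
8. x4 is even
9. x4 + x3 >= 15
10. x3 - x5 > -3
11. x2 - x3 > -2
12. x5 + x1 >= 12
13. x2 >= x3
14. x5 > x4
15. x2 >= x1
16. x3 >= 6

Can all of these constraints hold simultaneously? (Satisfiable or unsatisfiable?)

Take x1 = 4, x2 = 8, x3 = 8, x4 = 8, x5 = 10. Then constraint 1: x2 + x1 = 12; constraint 2: x3 + x2 = 16; constraint 4: x3 + x4 = 16, and every other listed constraint is also met.

Satisfiable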